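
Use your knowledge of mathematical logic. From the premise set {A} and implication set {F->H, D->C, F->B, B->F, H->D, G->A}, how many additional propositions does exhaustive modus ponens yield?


Initial facts: {A}
Apply modus ponens to closure:
  (no implication fires)
Final known: {A}
New propositions: {(none)}
Count = 0

0


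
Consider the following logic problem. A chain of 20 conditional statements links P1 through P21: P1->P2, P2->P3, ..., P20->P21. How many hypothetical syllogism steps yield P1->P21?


With 20 implications in a chain connecting 21 propositions:
P1->P2, P2->P3, ..., P20->P21
Steps needed = (number of implications) - 1 = 20 - 1 = 19

19


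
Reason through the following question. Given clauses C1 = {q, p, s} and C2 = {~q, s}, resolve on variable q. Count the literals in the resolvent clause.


Remove q from C1 and ~q from C2.
C1 remainder: {p, s}
C2 remainder: {s}
Union (resolvent): {p, s}
Resolvent has 2 literal(s).

2


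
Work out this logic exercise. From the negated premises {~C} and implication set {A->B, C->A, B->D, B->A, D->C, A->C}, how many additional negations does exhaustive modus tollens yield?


Initial negated facts: {~C}
Apply modus tollens to closure:
  ~C and D->C  =>  ~D
  ~C and A->C  =>  ~A
  ~D and B->D  =>  ~B
Final negated: {~A, ~B, ~C, ~D}
New negations: {~A, ~B, ~D}
Count = 3

3


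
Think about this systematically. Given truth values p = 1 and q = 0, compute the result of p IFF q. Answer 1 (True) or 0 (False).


p = 1, q = 0
Operation: p IFF q
Evaluate: 1 IFF 0 = 0

0


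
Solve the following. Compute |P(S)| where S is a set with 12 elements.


The power set of a set with n elements has 2^n elements.
|P(S)| = 2^12 = 4096

4096


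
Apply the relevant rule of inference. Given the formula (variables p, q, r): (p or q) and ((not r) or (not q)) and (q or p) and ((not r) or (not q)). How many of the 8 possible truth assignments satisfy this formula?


Evaluate all 8 assignments for p, q, r:
p=0, q=0, r=0: 0
p=0, q=0, r=1: 0
p=0, q=1, r=0: 1
p=0, q=1, r=1: 0
p=1, q=0, r=0: 1
p=1, q=0, r=1: 1
p=1, q=1, r=0: 1
p=1, q=1, r=1: 0
Satisfying count = 4

4


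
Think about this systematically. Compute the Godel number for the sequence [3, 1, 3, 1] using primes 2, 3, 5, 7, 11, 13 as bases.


Encode each element as an exponent of the corresponding prime:
  2^3 = 8
  3^1 = 3
  5^3 = 125
  7^1 = 7
Product = 8 * 3 * 125 * 7 = 21000

21000


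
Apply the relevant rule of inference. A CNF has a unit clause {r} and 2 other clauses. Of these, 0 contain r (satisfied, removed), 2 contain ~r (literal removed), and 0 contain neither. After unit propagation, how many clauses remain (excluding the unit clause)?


Satisfied (removed): 0
Shortened (remain): 2
Unchanged (remain): 0
Remaining = 2 + 0 = 2

2


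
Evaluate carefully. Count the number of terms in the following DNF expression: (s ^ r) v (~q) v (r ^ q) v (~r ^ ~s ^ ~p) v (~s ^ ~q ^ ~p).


A DNF formula is a disjunction of terms (conjunctions).
Terms are separated by v.
Counting the disjuncts: 5 terms.

5


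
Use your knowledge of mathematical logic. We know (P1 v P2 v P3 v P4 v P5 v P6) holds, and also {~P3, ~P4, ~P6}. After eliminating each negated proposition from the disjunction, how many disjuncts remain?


Original disjuncts (6): P1, P2, P3, P4, P5, P6
Negated (eliminate): ~P3, ~P4, ~P6
Remaining disjuncts: P1, P2, P5
Count = 6 - 3 = 3

3


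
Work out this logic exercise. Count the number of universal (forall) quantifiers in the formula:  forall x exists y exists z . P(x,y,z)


Quantifier prefix: forall x exists y exists z
Mark each quantifier type:
  U E E
Universal count = 1, Existential count = 2
Asked for universal (forall) quantifiers: 1

1


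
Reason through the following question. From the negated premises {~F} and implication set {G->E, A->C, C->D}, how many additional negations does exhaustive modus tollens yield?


Initial negated facts: {~F}
Apply modus tollens to closure:
  (no implication fires)
Final negated: {~F}
New negations: {(none)}
Count = 0

0


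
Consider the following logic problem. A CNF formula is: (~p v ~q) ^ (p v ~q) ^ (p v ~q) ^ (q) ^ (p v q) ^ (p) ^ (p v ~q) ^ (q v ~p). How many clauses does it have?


A CNF formula is a conjunction of clauses.
Clauses are separated by ^.
Counting the conjuncts: 8 clauses.

8


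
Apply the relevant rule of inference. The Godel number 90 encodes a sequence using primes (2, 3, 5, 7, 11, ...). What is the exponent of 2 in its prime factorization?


Factorize 90 by dividing by 2 repeatedly.
Division steps: 2 divides 90 exactly 1 time(s).
Exponent of 2 = 1

1


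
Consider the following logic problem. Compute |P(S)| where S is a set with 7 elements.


The power set of a set with n elements has 2^n elements.
|P(S)| = 2^7 = 128

128


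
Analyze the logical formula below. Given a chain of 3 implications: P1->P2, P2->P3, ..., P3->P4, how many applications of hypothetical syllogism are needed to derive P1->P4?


With 3 implications in a chain connecting 4 propositions:
P1->P2, P2->P3, ..., P3->P4
Steps needed = (number of implications) - 1 = 3 - 1 = 2

2


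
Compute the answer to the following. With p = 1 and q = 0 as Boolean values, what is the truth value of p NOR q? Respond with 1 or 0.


p = 1, q = 0
Operation: p NOR q
Evaluate: 1 NOR 0 = 0

0


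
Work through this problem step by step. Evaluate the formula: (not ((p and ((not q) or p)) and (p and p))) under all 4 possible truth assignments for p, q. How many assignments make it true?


Check all 4 assignments:
p=0, q=0: 1
p=0, q=1: 1
p=1, q=0: 0
p=1, q=1: 0
Count of True = 2

2


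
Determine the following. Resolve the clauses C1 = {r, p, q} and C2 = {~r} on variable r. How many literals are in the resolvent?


Remove r from C1 and ~r from C2.
C1 remainder: {p, q}
C2 remainder: {}
Union (resolvent): {p, q}
Resolvent has 2 literal(s).

2


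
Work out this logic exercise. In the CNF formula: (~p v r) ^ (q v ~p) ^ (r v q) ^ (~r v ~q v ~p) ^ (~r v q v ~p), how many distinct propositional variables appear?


Identify each variable that appears in the formula.
Variables found: p, q, r
Count = 3

3


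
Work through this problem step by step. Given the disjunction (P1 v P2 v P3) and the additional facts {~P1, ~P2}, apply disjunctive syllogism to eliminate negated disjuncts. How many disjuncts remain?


Original disjuncts (3): P1, P2, P3
Negated (eliminate): ~P1, ~P2
Remaining disjuncts: P3
Count = 3 - 2 = 1

1


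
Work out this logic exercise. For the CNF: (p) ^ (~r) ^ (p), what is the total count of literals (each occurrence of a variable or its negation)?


Counting literals in each clause:
Clause 1: 1 literal(s)
Clause 2: 1 literal(s)
Clause 3: 1 literal(s)
Total = 3

3


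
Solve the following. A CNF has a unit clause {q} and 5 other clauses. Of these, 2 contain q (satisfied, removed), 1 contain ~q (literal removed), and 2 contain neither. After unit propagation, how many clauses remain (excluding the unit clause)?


Satisfied (removed): 2
Shortened (remain): 1
Unchanged (remain): 2
Remaining = 1 + 2 = 3

3


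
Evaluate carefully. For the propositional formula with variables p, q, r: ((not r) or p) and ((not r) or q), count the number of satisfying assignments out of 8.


Evaluate all 8 assignments for p, q, r:
p=0, q=0, r=0: 1
p=0, q=0, r=1: 0
p=0, q=1, r=0: 1
p=0, q=1, r=1: 0
p=1, q=0, r=0: 1
p=1, q=0, r=1: 0
p=1, q=1, r=0: 1
p=1, q=1, r=1: 1
Satisfying count = 5

5


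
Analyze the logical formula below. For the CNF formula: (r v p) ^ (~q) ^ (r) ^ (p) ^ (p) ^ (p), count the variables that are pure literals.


Check each variable for pure literal status:
p: pure positive
q: pure negative
r: pure positive
Pure literal count = 3

3


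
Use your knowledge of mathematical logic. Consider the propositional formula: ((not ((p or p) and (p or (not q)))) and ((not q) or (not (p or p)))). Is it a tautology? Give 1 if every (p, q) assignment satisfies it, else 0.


Check all 4 assignments:
p=0, q=0: 1
p=0, q=1: 1
p=1, q=0: 0
p=1, q=1: 0
Satisfying count = 2/4.
Tautology iff count = 4: no.

0


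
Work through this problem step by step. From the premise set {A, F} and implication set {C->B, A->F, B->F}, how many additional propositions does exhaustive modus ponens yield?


Initial facts: {A, F}
Apply modus ponens to closure:
  (no implication fires)
Final known: {A, F}
New propositions: {(none)}
Count = 0

0


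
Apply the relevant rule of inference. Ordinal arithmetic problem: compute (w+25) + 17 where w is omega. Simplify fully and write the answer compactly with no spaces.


Compute (w+25) + 17.
Ordinal + is associative but NOT commutative; for finite n>0, n + w = w but w + n stays w+n.
By associativity: (w+25) + 17 = w + (25+17) = w+42.
Result = w+42

w+42


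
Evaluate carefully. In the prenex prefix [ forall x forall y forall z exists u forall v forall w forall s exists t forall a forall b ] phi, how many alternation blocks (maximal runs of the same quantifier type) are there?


Quantifier-type sequence: A A A E A A A E A A  (A=forall, E=exists)
Group into maximal same-type runs:
  Ax3 | Ex1 | Ax3 | Ex1 | Ax2
Number of blocks = 5

5


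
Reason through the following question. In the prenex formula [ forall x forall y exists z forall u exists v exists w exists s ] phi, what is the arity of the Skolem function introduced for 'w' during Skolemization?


Quantifier prefix: forall x forall y exists z forall u exists v exists w exists s
'w' is existentially quantified at position 6.
Universal variables preceding it: x, y, u
Skolem function arity = 3

3


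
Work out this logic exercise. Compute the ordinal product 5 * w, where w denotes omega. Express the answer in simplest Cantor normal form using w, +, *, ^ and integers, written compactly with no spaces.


Compute 5 * w.
Ordinal * is associative and left-distributive over +, but NOT commutative; for finite n>1, n*w = w but w*n stays w*n.
For finite n>0, n * w = sup{n*k : k<w} = w. So 5 * w = w.
Result = w

w


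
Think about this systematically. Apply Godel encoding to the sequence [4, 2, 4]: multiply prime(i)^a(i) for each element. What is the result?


Encode each element as an exponent of the corresponding prime:
  2^4 = 16
  3^2 = 9
  5^4 = 625
Product = 16 * 9 * 625 = 90000

90000


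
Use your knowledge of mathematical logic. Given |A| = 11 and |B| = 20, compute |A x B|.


The Cartesian product A x B contains all ordered pairs (a, b).
|A x B| = |A| * |B| = 11 * 20 = 220

220


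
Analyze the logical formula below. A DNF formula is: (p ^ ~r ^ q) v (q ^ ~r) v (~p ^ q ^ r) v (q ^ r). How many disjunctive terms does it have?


A DNF formula is a disjunction of terms (conjunctions).
Terms are separated by v.
Counting the disjuncts: 4 terms.

4


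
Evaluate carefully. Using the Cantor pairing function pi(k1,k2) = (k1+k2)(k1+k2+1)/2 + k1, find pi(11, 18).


k1 + k2 = 29
(k1+k2)(k1+k2+1)/2 = 29 * 30 / 2 = 435
pi = 435 + 11 = 446

446


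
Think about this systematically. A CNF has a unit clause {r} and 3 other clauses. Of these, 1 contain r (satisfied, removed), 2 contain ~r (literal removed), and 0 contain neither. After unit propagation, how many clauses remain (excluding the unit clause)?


Satisfied (removed): 1
Shortened (remain): 2
Unchanged (remain): 0
Remaining = 2 + 0 = 2

2


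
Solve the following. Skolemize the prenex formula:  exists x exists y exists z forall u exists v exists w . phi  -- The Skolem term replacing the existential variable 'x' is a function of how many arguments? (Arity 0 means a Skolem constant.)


Quantifier prefix: exists x exists y exists z forall u exists v exists w
'x' is existentially quantified at position 1.
No universal quantifiers precede it.
Skolem function arity = 0 (a Skolem constant)

0


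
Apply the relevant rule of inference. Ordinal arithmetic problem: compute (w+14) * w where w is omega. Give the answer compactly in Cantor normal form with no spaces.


Compute (w+14) * w.
Ordinal * is associative and left-distributive over +, but NOT commutative; for finite n>1, n*w = w but w*n stays w*n.
(w+14) * w = sup{(w+14)*k : k<w} = sup{w*k+14} = w^2 (the +14 tail is absorbed in the limit).
Result = w^2

w^2


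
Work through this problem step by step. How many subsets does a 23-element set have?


The power set of a set with n elements has 2^n elements.
|P(S)| = 2^23 = 8388608

8388608


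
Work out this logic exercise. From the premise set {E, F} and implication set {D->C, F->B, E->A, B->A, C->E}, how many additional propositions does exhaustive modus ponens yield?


Initial facts: {E, F}
Apply modus ponens to closure:
  F and F->B  =>  B
  E and E->A  =>  A
Final known: {A, B, E, F}
New propositions: {A, B}
Count = 2

2


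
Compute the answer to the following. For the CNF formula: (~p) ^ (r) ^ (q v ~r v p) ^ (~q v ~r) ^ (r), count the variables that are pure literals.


Check each variable for pure literal status:
p: mixed (not pure)
q: mixed (not pure)
r: mixed (not pure)
Pure literal count = 0

0


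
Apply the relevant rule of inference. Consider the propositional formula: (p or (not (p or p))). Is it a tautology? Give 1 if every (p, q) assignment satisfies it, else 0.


Check all 4 assignments:
p=0, q=0: 1
p=0, q=1: 1
p=1, q=0: 1
p=1, q=1: 1
Satisfying count = 4/4.
Tautology iff count = 4: yes.

1


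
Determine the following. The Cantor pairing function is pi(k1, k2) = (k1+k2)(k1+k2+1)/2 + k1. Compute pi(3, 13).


k1 + k2 = 16
(k1+k2)(k1+k2+1)/2 = 16 * 17 / 2 = 136
pi = 136 + 3 = 139

139


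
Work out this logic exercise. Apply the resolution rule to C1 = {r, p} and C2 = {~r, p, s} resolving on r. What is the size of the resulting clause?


Remove r from C1 and ~r from C2.
C1 remainder: {p}
C2 remainder: {p, s}
Union (resolvent): {p, s}
Resolvent has 2 literal(s).

2


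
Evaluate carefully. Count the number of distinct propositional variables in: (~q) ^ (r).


Identify each variable that appears in the formula.
Variables found: q, r
Count = 2

2


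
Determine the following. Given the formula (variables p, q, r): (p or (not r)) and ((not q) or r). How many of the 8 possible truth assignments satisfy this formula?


Evaluate all 8 assignments for p, q, r:
p=0, q=0, r=0: 1
p=0, q=0, r=1: 0
p=0, q=1, r=0: 0
p=0, q=1, r=1: 0
p=1, q=0, r=0: 1
p=1, q=0, r=1: 1
p=1, q=1, r=0: 0
p=1, q=1, r=1: 1
Satisfying count = 4

4


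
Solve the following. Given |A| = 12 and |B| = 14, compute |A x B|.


The Cartesian product A x B contains all ordered pairs (a, b).
|A x B| = |A| * |B| = 12 * 14 = 168

168


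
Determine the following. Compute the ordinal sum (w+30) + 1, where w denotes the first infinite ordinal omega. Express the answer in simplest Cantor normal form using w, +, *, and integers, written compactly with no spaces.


Compute (w+30) + 1.
Ordinal + is associative but NOT commutative; for finite n>0, n + w = w but w + n stays w+n.
By associativity: (w+30) + 1 = w + (30+1) = w+31.
Result = w+31

w+31


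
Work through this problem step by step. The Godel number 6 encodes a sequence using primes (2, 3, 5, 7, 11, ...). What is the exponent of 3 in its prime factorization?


Factorize 6 by dividing by 3 repeatedly.
Division steps: 3 divides 6 exactly 1 time(s).
Exponent of 3 = 1

1


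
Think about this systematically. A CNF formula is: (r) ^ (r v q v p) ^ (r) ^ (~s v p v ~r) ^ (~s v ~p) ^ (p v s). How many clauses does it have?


A CNF formula is a conjunction of clauses.
Clauses are separated by ^.
Counting the conjuncts: 6 clauses.

6


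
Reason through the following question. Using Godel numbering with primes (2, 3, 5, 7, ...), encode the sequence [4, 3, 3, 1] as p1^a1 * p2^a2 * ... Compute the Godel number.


Encode each element as an exponent of the corresponding prime:
  2^4 = 16
  3^3 = 27
  5^3 = 125
  7^1 = 7
Product = 16 * 27 * 125 * 7 = 378000

378000


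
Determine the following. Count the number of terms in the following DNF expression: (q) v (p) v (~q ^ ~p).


A DNF formula is a disjunction of terms (conjunctions).
Terms are separated by v.
Counting the disjuncts: 3 terms.

3


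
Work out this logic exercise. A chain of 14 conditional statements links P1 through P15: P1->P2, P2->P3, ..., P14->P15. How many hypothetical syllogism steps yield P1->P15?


With 14 implications in a chain connecting 15 propositions:
P1->P2, P2->P3, ..., P14->P15
Steps needed = (number of implications) - 1 = 14 - 1 = 13

13


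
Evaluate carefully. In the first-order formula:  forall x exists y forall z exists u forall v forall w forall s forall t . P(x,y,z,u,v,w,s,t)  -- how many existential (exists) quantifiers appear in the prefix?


Quantifier prefix: forall x exists y forall z exists u forall v forall w forall s forall t
Mark each quantifier type:
  U E U E U U U U
Universal count = 6, Existential count = 2
Asked for existential (exists) quantifiers: 2

2


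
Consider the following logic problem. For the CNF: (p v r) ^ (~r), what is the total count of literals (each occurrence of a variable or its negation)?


Counting literals in each clause:
Clause 1: 2 literal(s)
Clause 2: 1 literal(s)
Total = 3

3


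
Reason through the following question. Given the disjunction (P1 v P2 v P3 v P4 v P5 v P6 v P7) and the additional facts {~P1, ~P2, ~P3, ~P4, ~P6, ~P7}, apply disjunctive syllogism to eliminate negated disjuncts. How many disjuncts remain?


Original disjuncts (7): P1, P2, P3, P4, P5, P6, P7
Negated (eliminate): ~P1, ~P2, ~P3, ~P4, ~P6, ~P7
Remaining disjuncts: P5
Count = 7 - 6 = 1

1


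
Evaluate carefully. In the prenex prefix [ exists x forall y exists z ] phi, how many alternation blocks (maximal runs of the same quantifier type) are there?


Quantifier-type sequence: E A E  (A=forall, E=exists)
Group into maximal same-type runs:
  Ex1 | Ax1 | Ex1
Number of blocks = 3

3


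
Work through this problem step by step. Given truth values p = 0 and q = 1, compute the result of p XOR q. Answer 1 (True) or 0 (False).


p = 0, q = 1
Operation: p XOR q
Evaluate: 0 XOR 1 = 1

1


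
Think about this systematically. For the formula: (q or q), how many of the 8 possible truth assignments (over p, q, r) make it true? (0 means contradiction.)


Check all 8 assignments:
p=0, q=0, r=0: 0
p=0, q=0, r=1: 0
p=0, q=1, r=0: 1
p=0, q=1, r=1: 1
p=1, q=0, r=0: 0
p=1, q=0, r=1: 0
p=1, q=1, r=0: 1
p=1, q=1, r=1: 1
Count of True = 4

4


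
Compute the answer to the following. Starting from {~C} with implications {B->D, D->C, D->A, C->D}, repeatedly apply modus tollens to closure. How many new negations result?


Initial negated facts: {~C}
Apply modus tollens to closure:
  ~C and D->C  =>  ~D
  ~D and B->D  =>  ~B
Final negated: {~B, ~C, ~D}
New negations: {~B, ~D}
Count = 2

2


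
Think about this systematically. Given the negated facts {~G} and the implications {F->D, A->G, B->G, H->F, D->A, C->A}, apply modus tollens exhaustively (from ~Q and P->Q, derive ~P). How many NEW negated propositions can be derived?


Initial negated facts: {~G}
Apply modus tollens to closure:
  ~G and A->G  =>  ~A
  ~G and B->G  =>  ~B
  ~A and D->A  =>  ~D
  ~A and C->A  =>  ~C
  ~D and F->D  =>  ~F
  ~F and H->F  =>  ~H
Final negated: {~A, ~B, ~C, ~D, ~F, ~G, ~H}
New negations: {~A, ~B, ~C, ~D, ~F, ~H}
Count = 6

6


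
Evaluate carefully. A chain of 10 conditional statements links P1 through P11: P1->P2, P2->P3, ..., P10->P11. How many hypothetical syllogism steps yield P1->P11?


With 10 implications in a chain connecting 11 propositions:
P1->P2, P2->P3, ..., P10->P11
Steps needed = (number of implications) - 1 = 10 - 1 = 9

9


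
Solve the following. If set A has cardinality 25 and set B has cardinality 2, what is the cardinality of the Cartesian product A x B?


The Cartesian product A x B contains all ordered pairs (a, b).
|A x B| = |A| * |B| = 25 * 2 = 50

50


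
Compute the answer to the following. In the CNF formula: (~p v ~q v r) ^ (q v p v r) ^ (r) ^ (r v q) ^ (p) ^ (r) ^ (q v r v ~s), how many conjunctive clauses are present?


A CNF formula is a conjunction of clauses.
Clauses are separated by ^.
Counting the conjuncts: 7 clauses.

7


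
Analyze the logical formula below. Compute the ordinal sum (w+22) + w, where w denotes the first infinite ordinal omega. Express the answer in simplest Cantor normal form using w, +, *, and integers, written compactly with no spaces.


Compute (w+22) + w.
Ordinal + is associative but NOT commutative; for finite n>0, n + w = w but w + n stays w+n.
(w+22) + w = w + (22+w) = w + w = w*2 (the finite tail 22 is absorbed by the right w).
Result = w*2

w*2


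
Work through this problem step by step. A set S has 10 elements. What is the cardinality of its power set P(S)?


The power set of a set with n elements has 2^n elements.
|P(S)| = 2^10 = 1024

1024


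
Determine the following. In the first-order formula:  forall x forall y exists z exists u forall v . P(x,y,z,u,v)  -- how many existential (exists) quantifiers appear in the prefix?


Quantifier prefix: forall x forall y exists z exists u forall v
Mark each quantifier type:
  U U E E U
Universal count = 3, Existential count = 2
Asked for existential (exists) quantifiers: 2

2


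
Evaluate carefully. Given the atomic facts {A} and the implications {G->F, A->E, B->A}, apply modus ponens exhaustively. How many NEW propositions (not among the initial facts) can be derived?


Initial facts: {A}
Apply modus ponens to closure:
  A and A->E  =>  E
Final known: {A, E}
New propositions: {E}
Count = 1

1


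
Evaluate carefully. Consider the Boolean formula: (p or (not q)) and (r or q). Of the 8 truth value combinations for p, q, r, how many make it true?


Evaluate all 8 assignments for p, q, r:
p=0, q=0, r=0: 0
p=0, q=0, r=1: 1
p=0, q=1, r=0: 0
p=0, q=1, r=1: 0
p=1, q=0, r=0: 0
p=1, q=0, r=1: 1
p=1, q=1, r=0: 1
p=1, q=1, r=1: 1
Satisfying count = 4

4


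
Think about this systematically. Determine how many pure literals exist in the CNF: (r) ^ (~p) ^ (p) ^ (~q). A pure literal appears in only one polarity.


Check each variable for pure literal status:
p: mixed (not pure)
q: pure negative
r: pure positive
Pure literal count = 2

2


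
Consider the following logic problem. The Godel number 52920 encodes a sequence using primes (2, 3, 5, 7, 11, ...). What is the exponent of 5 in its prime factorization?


Factorize 52920 by dividing by 5 repeatedly.
Division steps: 5 divides 52920 exactly 1 time(s).
Exponent of 5 = 1

1


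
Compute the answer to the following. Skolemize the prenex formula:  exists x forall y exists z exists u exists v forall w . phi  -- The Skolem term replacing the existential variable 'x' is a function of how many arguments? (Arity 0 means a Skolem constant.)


Quantifier prefix: exists x forall y exists z exists u exists v forall w
'x' is existentially quantified at position 1.
No universal quantifiers precede it.
Skolem function arity = 0 (a Skolem constant)

0


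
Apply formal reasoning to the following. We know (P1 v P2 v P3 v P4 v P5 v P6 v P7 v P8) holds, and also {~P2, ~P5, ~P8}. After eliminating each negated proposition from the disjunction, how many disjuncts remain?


Original disjuncts (8): P1, P2, P3, P4, P5, P6, P7, P8
Negated (eliminate): ~P2, ~P5, ~P8
Remaining disjuncts: P1, P3, P4, P6, P7
Count = 8 - 3 = 5

5


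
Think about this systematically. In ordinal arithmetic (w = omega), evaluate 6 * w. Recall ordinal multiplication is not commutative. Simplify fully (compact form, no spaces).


Compute 6 * w.
Ordinal * is associative and left-distributive over +, but NOT commutative; for finite n>1, n*w = w but w*n stays w*n.
For finite n>0, n * w = sup{n*k : k<w} = w. So 6 * w = w.
Result = w

w


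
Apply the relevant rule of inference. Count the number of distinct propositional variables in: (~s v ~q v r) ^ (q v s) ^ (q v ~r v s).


Identify each variable that appears in the formula.
Variables found: q, r, s
Count = 3

3


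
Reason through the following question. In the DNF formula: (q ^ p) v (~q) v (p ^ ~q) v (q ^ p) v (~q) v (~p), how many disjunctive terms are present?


A DNF formula is a disjunction of terms (conjunctions).
Terms are separated by v.
Counting the disjuncts: 6 terms.

6


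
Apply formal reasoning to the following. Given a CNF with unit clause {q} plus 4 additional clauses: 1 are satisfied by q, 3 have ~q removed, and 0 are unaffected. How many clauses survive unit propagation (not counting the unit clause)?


Satisfied (removed): 1
Shortened (remain): 3
Unchanged (remain): 0
Remaining = 3 + 0 = 3

3


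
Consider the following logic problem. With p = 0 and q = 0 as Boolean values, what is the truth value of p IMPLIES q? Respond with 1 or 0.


p = 0, q = 0
Operation: p IMPLIES q
Evaluate: 0 IMPLIES 0 = 1

1


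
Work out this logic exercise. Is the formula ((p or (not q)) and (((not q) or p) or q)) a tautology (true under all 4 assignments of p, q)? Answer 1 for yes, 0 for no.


Check all 4 assignments:
p=0, q=0: 1
p=0, q=1: 0
p=1, q=0: 1
p=1, q=1: 1
Satisfying count = 3/4.
Tautology iff count = 4: no.

0


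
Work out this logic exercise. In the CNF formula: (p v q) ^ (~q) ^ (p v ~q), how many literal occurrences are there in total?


Counting literals in each clause:
Clause 1: 2 literal(s)
Clause 2: 1 literal(s)
Clause 3: 2 literal(s)
Total = 5

5


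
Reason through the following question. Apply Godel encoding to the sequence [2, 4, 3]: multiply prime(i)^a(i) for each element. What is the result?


Encode each element as an exponent of the corresponding prime:
  2^2 = 4
  3^4 = 81
  5^3 = 125
Product = 4 * 81 * 125 = 40500

40500


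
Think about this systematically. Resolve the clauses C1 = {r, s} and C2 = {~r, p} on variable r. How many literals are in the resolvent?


Remove r from C1 and ~r from C2.
C1 remainder: {s}
C2 remainder: {p}
Union (resolvent): {p, s}
Resolvent has 2 literal(s).

2


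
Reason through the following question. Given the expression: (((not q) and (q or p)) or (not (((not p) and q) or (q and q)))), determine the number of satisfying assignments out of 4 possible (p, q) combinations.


Check all 4 assignments:
p=0, q=0: 1
p=0, q=1: 0
p=1, q=0: 1
p=1, q=1: 0
Count of True = 2

2


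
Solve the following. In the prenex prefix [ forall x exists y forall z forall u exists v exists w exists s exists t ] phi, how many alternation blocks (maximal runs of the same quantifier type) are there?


Quantifier-type sequence: A E A A E E E E  (A=forall, E=exists)
Group into maximal same-type runs:
  Ax1 | Ex1 | Ax2 | Ex4
Number of blocks = 4

4


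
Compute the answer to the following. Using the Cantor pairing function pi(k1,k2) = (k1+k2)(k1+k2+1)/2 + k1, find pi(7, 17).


k1 + k2 = 24
(k1+k2)(k1+k2+1)/2 = 24 * 25 / 2 = 300
pi = 300 + 7 = 307

307


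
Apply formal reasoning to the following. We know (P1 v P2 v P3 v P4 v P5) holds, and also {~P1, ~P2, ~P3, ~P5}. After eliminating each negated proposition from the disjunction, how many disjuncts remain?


Original disjuncts (5): P1, P2, P3, P4, P5
Negated (eliminate): ~P1, ~P2, ~P3, ~P5
Remaining disjuncts: P4
Count = 5 - 4 = 1

1


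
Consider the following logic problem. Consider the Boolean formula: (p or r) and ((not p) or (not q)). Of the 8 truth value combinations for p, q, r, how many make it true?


Evaluate all 8 assignments for p, q, r:
p=0, q=0, r=0: 0
p=0, q=0, r=1: 1
p=0, q=1, r=0: 0
p=0, q=1, r=1: 1
p=1, q=0, r=0: 1
p=1, q=0, r=1: 1
p=1, q=1, r=0: 0
p=1, q=1, r=1: 0
Satisfying count = 4

4


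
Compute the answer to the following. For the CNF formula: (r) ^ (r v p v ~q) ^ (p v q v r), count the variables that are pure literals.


Check each variable for pure literal status:
p: pure positive
q: mixed (not pure)
r: pure positive
Pure literal count = 2

2


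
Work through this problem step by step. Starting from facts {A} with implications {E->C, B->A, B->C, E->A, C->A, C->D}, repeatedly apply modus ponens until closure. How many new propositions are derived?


Initial facts: {A}
Apply modus ponens to closure:
  (no implication fires)
Final known: {A}
New propositions: {(none)}
Count = 0

0


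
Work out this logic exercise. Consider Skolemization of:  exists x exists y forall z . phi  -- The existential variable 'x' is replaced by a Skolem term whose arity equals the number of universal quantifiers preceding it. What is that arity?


Quantifier prefix: exists x exists y forall z
'x' is existentially quantified at position 1.
No universal quantifiers precede it.
Skolem function arity = 0 (a Skolem constant)

0


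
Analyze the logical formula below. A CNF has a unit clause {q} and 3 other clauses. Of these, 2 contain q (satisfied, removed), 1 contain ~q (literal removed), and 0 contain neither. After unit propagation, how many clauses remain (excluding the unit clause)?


Satisfied (removed): 2
Shortened (remain): 1
Unchanged (remain): 0
Remaining = 1 + 0 = 1

1


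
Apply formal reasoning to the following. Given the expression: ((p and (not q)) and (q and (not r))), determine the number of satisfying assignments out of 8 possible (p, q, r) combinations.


Check all 8 assignments:
p=0, q=0, r=0: 0
p=0, q=0, r=1: 0
p=0, q=1, r=0: 0
p=0, q=1, r=1: 0
p=1, q=0, r=0: 0
p=1, q=0, r=1: 0
p=1, q=1, r=0: 0
p=1, q=1, r=1: 0
Count of True = 0

0


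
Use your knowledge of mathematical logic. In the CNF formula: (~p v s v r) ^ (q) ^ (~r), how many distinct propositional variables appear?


Identify each variable that appears in the formula.
Variables found: p, q, r, s
Count = 4

4


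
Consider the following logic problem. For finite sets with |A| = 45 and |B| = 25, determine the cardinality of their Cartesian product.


The Cartesian product A x B contains all ordered pairs (a, b).
|A x B| = |A| * |B| = 45 * 25 = 1125

1125


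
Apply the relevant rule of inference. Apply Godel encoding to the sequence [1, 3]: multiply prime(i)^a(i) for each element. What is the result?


Encode each element as an exponent of the corresponding prime:
  2^1 = 2
  3^3 = 27
Product = 2 * 27 = 54

54


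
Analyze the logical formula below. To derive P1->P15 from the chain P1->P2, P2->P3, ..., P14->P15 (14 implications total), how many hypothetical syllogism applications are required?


With 14 implications in a chain connecting 15 propositions:
P1->P2, P2->P3, ..., P14->P15
Steps needed = (number of implications) - 1 = 14 - 1 = 13

13


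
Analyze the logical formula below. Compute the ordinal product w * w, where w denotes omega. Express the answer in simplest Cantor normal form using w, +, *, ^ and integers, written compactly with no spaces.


Compute w * w.
Ordinal * is associative and left-distributive over +, but NOT commutative; for finite n>1, n*w = w but w*n stays w*n.
w * w = w^2 by definition.
Result = w^2

w^2


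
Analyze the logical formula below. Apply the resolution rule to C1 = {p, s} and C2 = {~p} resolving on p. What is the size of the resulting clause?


Remove p from C1 and ~p from C2.
C1 remainder: {s}
C2 remainder: {}
Union (resolvent): {s}
Resolvent has 1 literal(s).

1


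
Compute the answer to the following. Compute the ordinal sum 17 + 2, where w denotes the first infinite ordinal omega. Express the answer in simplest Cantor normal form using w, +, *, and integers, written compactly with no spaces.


Compute 17 + 2.
Ordinal + is associative but NOT commutative; for finite n>0, n + w = w but w + n stays w+n.
Both operands finite; ordinal + agrees with natural +: 17 + 2 = 19.
Result = 19

19


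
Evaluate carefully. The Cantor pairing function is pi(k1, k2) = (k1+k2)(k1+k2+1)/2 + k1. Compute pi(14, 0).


k1 + k2 = 14
(k1+k2)(k1+k2+1)/2 = 14 * 15 / 2 = 105
pi = 105 + 14 = 119

119


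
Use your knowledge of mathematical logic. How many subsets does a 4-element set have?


The power set of a set with n elements has 2^n elements.
|P(S)| = 2^4 = 16

16


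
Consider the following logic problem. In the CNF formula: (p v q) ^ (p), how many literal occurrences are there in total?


Counting literals in each clause:
Clause 1: 2 literal(s)
Clause 2: 1 literal(s)
Total = 3

3


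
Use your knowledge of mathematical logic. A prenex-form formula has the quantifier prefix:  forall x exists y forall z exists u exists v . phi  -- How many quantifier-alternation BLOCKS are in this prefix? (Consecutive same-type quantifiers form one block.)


Quantifier-type sequence: A E A E E  (A=forall, E=exists)
Group into maximal same-type runs:
  Ax1 | Ex1 | Ax1 | Ex2
Number of blocks = 4

4


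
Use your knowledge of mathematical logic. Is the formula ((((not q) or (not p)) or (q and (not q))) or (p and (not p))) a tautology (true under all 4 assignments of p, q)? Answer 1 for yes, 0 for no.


Check all 4 assignments:
p=0, q=0: 1
p=0, q=1: 1
p=1, q=0: 1
p=1, q=1: 0
Satisfying count = 3/4.
Tautology iff count = 4: no.

0


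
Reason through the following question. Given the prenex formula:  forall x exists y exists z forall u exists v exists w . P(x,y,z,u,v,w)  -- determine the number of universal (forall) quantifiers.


Quantifier prefix: forall x exists y exists z forall u exists v exists w
Mark each quantifier type:
  U E E U E E
Universal count = 2, Existential count = 4
Asked for universal (forall) quantifiers: 2

2


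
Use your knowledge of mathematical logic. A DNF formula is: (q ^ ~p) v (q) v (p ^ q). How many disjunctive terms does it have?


A DNF formula is a disjunction of terms (conjunctions).
Terms are separated by v.
Counting the disjuncts: 3 terms.

3


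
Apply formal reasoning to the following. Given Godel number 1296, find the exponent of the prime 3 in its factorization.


Factorize 1296 by dividing by 3 repeatedly.
Division steps: 3 divides 1296 exactly 4 time(s).
Exponent of 3 = 4

4


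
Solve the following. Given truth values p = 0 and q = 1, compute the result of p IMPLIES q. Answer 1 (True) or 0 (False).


p = 0, q = 1
Operation: p IMPLIES q
Evaluate: 0 IMPLIES 1 = 1

1


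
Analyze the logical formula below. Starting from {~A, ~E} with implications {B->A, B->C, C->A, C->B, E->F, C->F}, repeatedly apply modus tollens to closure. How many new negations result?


Initial negated facts: {~A, ~E}
Apply modus tollens to closure:
  ~A and B->A  =>  ~B
  ~A and C->A  =>  ~C
Final negated: {~A, ~B, ~C, ~E}
New negations: {~B, ~C}
Count = 2

2


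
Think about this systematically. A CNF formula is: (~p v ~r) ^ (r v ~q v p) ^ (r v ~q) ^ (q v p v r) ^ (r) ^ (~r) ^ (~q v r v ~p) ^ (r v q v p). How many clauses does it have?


A CNF formula is a conjunction of clauses.
Clauses are separated by ^.
Counting the conjuncts: 8 clauses.

8


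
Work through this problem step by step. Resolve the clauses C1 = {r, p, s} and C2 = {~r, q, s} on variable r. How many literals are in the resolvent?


Remove r from C1 and ~r from C2.
C1 remainder: {p, s}
C2 remainder: {q, s}
Union (resolvent): {p, q, s}
Resolvent has 3 literal(s).

3


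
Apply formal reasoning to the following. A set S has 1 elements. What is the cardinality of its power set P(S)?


The power set of a set with n elements has 2^n elements.
|P(S)| = 2^1 = 2

2


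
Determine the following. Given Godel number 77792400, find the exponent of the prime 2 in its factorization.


Factorize 77792400 by dividing by 2 repeatedly.
Division steps: 2 divides 77792400 exactly 4 time(s).
Exponent of 2 = 4

4


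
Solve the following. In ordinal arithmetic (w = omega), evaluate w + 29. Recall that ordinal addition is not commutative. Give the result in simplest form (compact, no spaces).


Compute w + 29.
Ordinal + is associative but NOT commutative; for finite n>0, n + w = w but w + n stays w+n.
w + 29 is already in normal form (a successor ordinal beyond w).
Result = w+29

w+29


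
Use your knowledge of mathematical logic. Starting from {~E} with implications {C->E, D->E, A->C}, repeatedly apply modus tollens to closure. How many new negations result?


Initial negated facts: {~E}
Apply modus tollens to closure:
  ~E and C->E  =>  ~C
  ~E and D->E  =>  ~D
  ~C and A->C  =>  ~A
Final negated: {~A, ~C, ~D, ~E}
New negations: {~A, ~C, ~D}
Count = 3

3


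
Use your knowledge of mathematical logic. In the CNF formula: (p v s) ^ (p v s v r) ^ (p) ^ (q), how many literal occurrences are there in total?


Counting literals in each clause:
Clause 1: 2 literal(s)
Clause 2: 3 literal(s)
Clause 3: 1 literal(s)
Clause 4: 1 literal(s)
Total = 7

7


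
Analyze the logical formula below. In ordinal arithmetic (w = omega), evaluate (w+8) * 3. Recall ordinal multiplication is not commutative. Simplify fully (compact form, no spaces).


Compute (w+8) * 3.
Ordinal * is associative and left-distributive over +, but NOT commutative; for finite n>1, n*w = w but w*n stays w*n.
(w+8) * 3 = (w+8) repeated 3 times. Each intermediate +8 is absorbed by the following w; only the last survives: w*3+8.
Result = w*3+8

w*3+8


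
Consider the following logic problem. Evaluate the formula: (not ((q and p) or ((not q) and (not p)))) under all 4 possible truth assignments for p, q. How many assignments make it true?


Check all 4 assignments:
p=0, q=0: 0
p=0, q=1: 1
p=1, q=0: 1
p=1, q=1: 0
Count of True = 2

2


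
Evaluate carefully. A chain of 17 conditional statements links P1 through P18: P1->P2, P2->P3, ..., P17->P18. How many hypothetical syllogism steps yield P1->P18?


With 17 implications in a chain connecting 18 propositions:
P1->P2, P2->P3, ..., P17->P18
Steps needed = (number of implications) - 1 = 17 - 1 = 16

16


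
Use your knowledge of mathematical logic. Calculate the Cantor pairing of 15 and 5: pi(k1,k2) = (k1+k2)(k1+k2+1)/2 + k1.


k1 + k2 = 20
(k1+k2)(k1+k2+1)/2 = 20 * 21 / 2 = 210
pi = 210 + 15 = 225

225


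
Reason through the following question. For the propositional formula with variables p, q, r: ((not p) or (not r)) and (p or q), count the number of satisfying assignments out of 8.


Evaluate all 8 assignments for p, q, r:
p=0, q=0, r=0: 0
p=0, q=0, r=1: 0
p=0, q=1, r=0: 1
p=0, q=1, r=1: 1
p=1, q=0, r=0: 1
p=1, q=0, r=1: 0
p=1, q=1, r=0: 1
p=1, q=1, r=1: 0
Satisfying count = 4

4


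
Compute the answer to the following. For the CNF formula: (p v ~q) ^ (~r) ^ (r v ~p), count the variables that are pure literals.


Check each variable for pure literal status:
p: mixed (not pure)
q: pure negative
r: mixed (not pure)
Pure literal count = 1

1


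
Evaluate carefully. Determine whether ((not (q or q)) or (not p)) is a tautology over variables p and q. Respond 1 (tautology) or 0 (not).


Check all 4 assignments:
p=0, q=0: 1
p=0, q=1: 1
p=1, q=0: 1
p=1, q=1: 0
Satisfying count = 3/4.
Tautology iff count = 4: no.

0


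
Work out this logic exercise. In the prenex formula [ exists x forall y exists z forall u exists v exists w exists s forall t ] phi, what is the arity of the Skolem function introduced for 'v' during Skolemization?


Quantifier prefix: exists x forall y exists z forall u exists v exists w exists s forall t
'v' is existentially quantified at position 5.
Universal variables preceding it: y, u
Skolem function arity = 2

2


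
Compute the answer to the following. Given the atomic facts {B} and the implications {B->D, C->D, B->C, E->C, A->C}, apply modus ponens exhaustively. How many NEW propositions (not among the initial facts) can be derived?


Initial facts: {B}
Apply modus ponens to closure:
  B and B->D  =>  D
  B and B->C  =>  C
Final known: {B, C, D}
New propositions: {C, D}
Count = 2

2


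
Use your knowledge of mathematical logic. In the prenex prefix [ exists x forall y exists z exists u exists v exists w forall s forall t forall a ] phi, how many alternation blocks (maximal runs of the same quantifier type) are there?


Quantifier-type sequence: E A E E E E A A A  (A=forall, E=exists)
Group into maximal same-type runs:
  Ex1 | Ax1 | Ex4 | Ax3
Number of blocks = 4

4
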